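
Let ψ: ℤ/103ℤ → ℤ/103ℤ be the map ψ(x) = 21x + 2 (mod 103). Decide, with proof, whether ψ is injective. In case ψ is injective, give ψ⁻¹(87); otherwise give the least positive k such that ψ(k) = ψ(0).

If ψ(a) = ψ(b), then 21a ≡ 21b (mod 103). Because gcd(21, 103) = 1, we may cancel 21 to get a ≡ b (mod 103).
Therefore ψ is injective.
We now compute 21⁻¹ mod 103 explicitly. Euclid's algorithm: 103 = 4·21 + 19, 21 = 1·19 + 2, 19 = 9·2 + 1; back-substituting gives 1 = 54·21 − 11·103, so 21⁻¹ ≡ 54 (mod 103).
Since ψ is injective, we compute ψ⁻¹(87): solve 21x + 2 ≡ 87 (mod 103), i.e. 21x ≡ 85 (mod 103).
Multiplying by 21⁻¹ = 54 gives x ≡ 54·85 = 4590 = 44·103 + 58 ≡ 58 (mod 103).
Check: ψ(58) = 21·58 + 2 = 1220 = 11·103 + 87 ≡ 87 (mod 103).

58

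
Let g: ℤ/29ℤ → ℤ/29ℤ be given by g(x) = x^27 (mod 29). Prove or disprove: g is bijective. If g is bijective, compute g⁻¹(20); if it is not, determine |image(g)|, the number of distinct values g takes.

16

Since 29 is prime, the nonzero elements of ℤ/29ℤ form a cyclic group of order 28.
As gcd(27, 28) = 1, raising to the 27th power is a bijection on this group: if x_1^27 ≡ x_2^27 then (x_1x_2^{−1})^27 = 1, and the only element of order dividing gcd(27, 28) = 1 is 1, so x_1 = x_2.
With g(0) = 0 this makes g injective on all of ℤ/29ℤ, hence bijective (finite equal-size domain and codomain). In particular g is bijective.
Since g is bijective, we find the preimage of 20. The inverse of x ↦ x^27 on (ℤ/29ℤ)^× is x ↦ x^27, because 27·27 = 729 = 26·28 + 1 ≡ 1 (mod 28) and x^{28} = 1 for x ≠ 0 (Fermat). So g⁻¹(20) = 20^27 mod 29.
Repeated squaring mod 29: 20^1 ≡ 20, 20^2 ≡ 20² = 400 ≡ 23, 20^4 ≡ 23² = 529 ≡ 7, 20^8 ≡ 7² = 49 ≡ 20, 20^16 ≡ 20² = 400 ≡ 23. Since 27 = 16 + 8 + 2 + 1, 20^27 ≡ 23·20·23·20: 23·20 = 460 ≡ 25, then 25·23 = 575 ≡ 24, then 24·20 = 480 ≡ 16. So 20^27 ≡ 16 (mod 29).
Hence g⁻¹(20) = 16.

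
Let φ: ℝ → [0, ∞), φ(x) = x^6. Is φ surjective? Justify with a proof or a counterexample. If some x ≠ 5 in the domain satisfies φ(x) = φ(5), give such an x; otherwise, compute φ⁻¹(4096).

For any y ∈ [0, ∞), x = y^{1/6} ∈ ℝ satisfies x^6 = y, so φ is surjective.
For the follow-up, such an x exists: taking x = −5 ∈ ℝ gives φ(−5) = 15625 = φ(5) with −5 ≠ 5.

-5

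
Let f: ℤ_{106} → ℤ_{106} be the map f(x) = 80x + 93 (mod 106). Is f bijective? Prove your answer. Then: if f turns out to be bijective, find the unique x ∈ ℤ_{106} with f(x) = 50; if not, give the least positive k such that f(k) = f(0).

We have gcd(80, 106) = 2 > 1. Taking a = 0 and b = 53: f(0) = 93 and f(53) = 80·53 + 93 = 4333 ≡ 93 (mod 106).
So f(0) = f(53) while 0 ≠ 53, so f is not injective, hence not bijective.
Since f is not bijective, we find the least positive k with f(k) = f(0): this means 80k ≡ 0 (mod 106), i.e. 106 ∣ 80k. Since gcd(80, 106) = 2, dividing through by 2 this holds exactly when 53 ∣ 40k, and as gcd(40, 53) = 1, exactly when 53 ∣ k.
The smallest positive such k is 53.

53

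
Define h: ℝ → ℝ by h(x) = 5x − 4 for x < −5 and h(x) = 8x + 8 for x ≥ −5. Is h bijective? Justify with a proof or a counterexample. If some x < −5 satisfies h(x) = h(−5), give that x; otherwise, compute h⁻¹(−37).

-28/5

Both pieces are strictly increasing (slopes 5 and 8), so each is injective on its own interval.
The left piece maps (−∞, −5) onto (−∞, −29); the right piece maps [−5, ∞) onto [−32, ∞).
These images overlap. In particular h(−5) = −32 (right piece), and solving 5x − 4 = −32 on the left piece gives x = −28/5 < −5.
So h(−28/5) = h(−5) with −28/5 ≠ −5, and h is not injective, hence not bijective. This x = −28/5 is the requested value below −5.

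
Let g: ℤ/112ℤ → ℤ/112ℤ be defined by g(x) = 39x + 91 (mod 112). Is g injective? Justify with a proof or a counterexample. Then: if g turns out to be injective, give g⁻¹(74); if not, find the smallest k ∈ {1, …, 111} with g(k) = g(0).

If g(a) = g(b), then 39a ≡ 39b (mod 112). Because gcd(39, 112) = 1, we may cancel 39 to get a ≡ b (mod 112).
Hence g is injective.
We now compute 39⁻¹ mod 112 explicitly. Euclid's algorithm: 112 = 2·39 + 34, 39 = 1·34 + 5, 34 = 6·5 + 4, 5 = 1·4 + 1; back-substituting gives 1 = 23·39 − 8·112, so 39⁻¹ ≡ 23 (mod 112).
Since g is injective, we find g⁻¹(74): we need 39x ≡ 74 − 91 ≡ 95 (mod 112). Using 39⁻¹ = 23: x ≡ 23·95 = 2185 = 19·112 + 57, so x = 57.
Check: g(57) = 39·57 + 91 = 2314 = 20·112 + 74 ≡ 74 (mod 112).

57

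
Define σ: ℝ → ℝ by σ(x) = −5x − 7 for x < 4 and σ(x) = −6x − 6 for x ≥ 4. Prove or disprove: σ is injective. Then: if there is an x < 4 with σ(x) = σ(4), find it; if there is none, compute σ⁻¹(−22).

Both pieces are strictly decreasing (slopes −5 and −6), so each is injective on its own interval.
The left piece maps (−∞, 4) onto (−27, ∞); the right piece maps [4, ∞) onto (−∞, −30].
These images are disjoint, so no value is attained by both pieces. Thus σ is injective.
Because the two images are disjoint, no x < 4 has σ(x) = σ(4), so we compute σ⁻¹(−22): −22 lies in (−27, ∞), so solve −5x − 7 = −22: x = (−22 + 7)/(−5) = 3.

3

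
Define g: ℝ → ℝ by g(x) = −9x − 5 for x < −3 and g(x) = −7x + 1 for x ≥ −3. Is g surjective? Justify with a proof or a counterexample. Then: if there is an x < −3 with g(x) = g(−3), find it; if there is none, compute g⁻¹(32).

Both pieces are strictly decreasing (slopes −9 and −7), so each is injective on its own interval.
The left piece maps (−∞, −3) onto (22, ∞); the right piece maps [−3, ∞) onto (−∞, 22].
These images together cover ℝ, so g is surjective.
Because the two images are disjoint, no x < −3 has g(x) = g(−3), so we compute g⁻¹(32): 32 lies in (22, ∞), so solve −9x − 5 = 32: x = (32 + 5)/(−9) = −37/9.

-37/9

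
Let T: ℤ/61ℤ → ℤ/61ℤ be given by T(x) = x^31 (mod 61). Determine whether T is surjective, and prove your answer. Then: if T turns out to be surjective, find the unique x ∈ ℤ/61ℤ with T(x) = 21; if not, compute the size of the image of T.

Since 61 is prime, the nonzero elements of ℤ/61ℤ form a cyclic group of order 60.
As gcd(31, 60) = 1, raising to the 31st power is a bijection on this group: if u^31 ≡ v^31 then (uv^{−1})^31 = 1, and the only element of order dividing gcd(31, 60) = 1 is 1, so u = v.
With T(0) = 0 this makes T injective on all of ℤ/61ℤ, hence bijective (finite equal-size domain and codomain). In particular T is surjective.
Since T is surjective, we find the preimage of 21. The inverse of x ↦ x^31 on (ℤ/61ℤ)^× is x ↦ x^31, because 31·31 = 961 = 16·60 + 1 ≡ 1 (mod 60) and x^{60} = 1 for x ≠ 0 (Fermat). So T⁻¹(21) = 21^31 mod 61.
Repeated squaring mod 61: 21^1 ≡ 21, 21^2 ≡ 21² = 441 ≡ 14, 21^4 ≡ 14² = 196 ≡ 13, 21^8 ≡ 13² = 169 ≡ 47, 21^16 ≡ 47² = 2209 ≡ 13. Since 31 = 16 + 8 + 4 + 2 + 1, 21^31 ≡ 13·47·13·14·21: 13·47 = 611 ≡ 1, then 1·13 = 13, then 13·14 = 182 ≡ 60, then 60·21 = 1260 ≡ 40. So 21^31 ≡ 40 (mod 61).
Hence T⁻¹(21) = 40.

40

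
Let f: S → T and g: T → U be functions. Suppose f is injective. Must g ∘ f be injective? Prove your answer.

No. Take S = T = U = {1, 2}, f = identity (injective), and g(x) = 1 for every x.
Then (g ∘ f)(1) = 1 = (g ∘ f)(2) with 1 ≠ 2, so g ∘ f is not injective.

not injective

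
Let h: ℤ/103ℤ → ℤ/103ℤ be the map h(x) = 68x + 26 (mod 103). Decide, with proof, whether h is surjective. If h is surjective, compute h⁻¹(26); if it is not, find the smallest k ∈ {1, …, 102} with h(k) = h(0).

Since gcd(68, 103) = 1, 68 is invertible modulo 103. Euclid's algorithm: 103 = 1·68 + 35, 68 = 1·35 + 33, 35 = 1·33 + 2, 33 = 16·2 + 1; back-substituting gives 1 = 50·68 − 33·103, so 68⁻¹ ≡ 50 (mod 103).
For any y ∈ ℤ/103ℤ, x = 50(y − 26) mod 103 satisfies h(x) = 68·50(y − 26) + 26 ≡ y (since 68·50 ≡ 1 mod 103). So every y has a preimage.
Therefore h is surjective.
Since h is surjective, we find h⁻¹(26): we need 68x ≡ 26 − 26 ≡ 0 (mod 103). Using 68⁻¹ = 50: x ≡ 50·0 = 0, so x = 0.
Check: h(0) = 68·0 + 26 = 26 ≡ 26 (mod 103).

0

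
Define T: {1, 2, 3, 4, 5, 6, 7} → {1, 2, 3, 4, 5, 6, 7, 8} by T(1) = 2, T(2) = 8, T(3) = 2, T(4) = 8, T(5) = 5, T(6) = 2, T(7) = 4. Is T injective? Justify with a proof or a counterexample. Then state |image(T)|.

4

T(1) = 2 = T(3) with 1 ≠ 3, so T is not injective.
The image of T is {2, 4, 5, 8}, which has 4 elements.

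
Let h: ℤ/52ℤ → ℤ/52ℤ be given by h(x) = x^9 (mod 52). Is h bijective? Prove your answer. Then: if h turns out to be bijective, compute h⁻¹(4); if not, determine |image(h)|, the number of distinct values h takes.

h(2): Repeated squaring mod 52: 2^1 ≡ 2, 2^2 ≡ 2² = 4, 2^4 ≡ 4² = 16, 2^8 ≡ 16² = 256 ≡ 48. Since 9 = 8 + 1, 2^9 ≡ 48·2: 48·2 = 96 ≡ 44. So 2^9 ≡ 44 (mod 52).
h(6): Repeated squaring mod 52: 6^1 ≡ 6, 6^2 ≡ 6² = 36, 6^4 ≡ 36² = 1296 ≡ 48, 6^8 ≡ 48² = 2304 ≡ 16. Since 9 = 8 + 1, 6^9 ≡ 16·6: 16·6 = 96 ≡ 44. So 6^9 ≡ 44 (mod 52).
So h(2) = h(6) = 44 while 2 ≠ 6, so h is not injective, hence not bijective.
Since h is not bijective, we determine |image(h)|. Computing x^9 mod 52 for each x (by repeated squaring, reducing mod 52 at every step), the values h(0), h(1), …, h(51) are: 0, 1, 44, 27, 12, 5, 44, 47, 8, 1, 12, 47, 12, 13, 40, 31, 40, 25, 44, 31, 8, 21, 40, 51, 8, 25, 0, 27, 44, 1, 12, 31, 44, 21, 8, 27, 12, 21, 12, 39, 40, 5, 40, 51, 44, 5, 8, 47, 40, 25, 8, 51.
The distinct values are {0, 1, 5, 8, 12, 13, 21, 25, 27, 31, 39, 40, 44, 47, 51}; there are 15 of them.

15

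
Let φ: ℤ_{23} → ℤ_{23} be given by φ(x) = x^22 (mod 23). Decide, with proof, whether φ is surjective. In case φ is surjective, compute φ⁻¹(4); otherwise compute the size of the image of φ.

φ(1) = 1^22 = 1.
φ(2): Repeated squaring mod 23: 2^1 ≡ 2, 2^2 ≡ 2² = 4, 2^4 ≡ 4² = 16, 2^8 ≡ 16² = 256 ≡ 3, 2^16 ≡ 3² = 9. Since 22 = 16 + 4 + 2, 2^22 ≡ 9·16·4: 9·16 = 144 ≡ 6, then 6·4 = 24 ≡ 1. So 2^22 ≡ 1 (mod 23).
So φ(1) = φ(2) = 1 while 1 ≠ 2, so φ is not injective.
A non-injective map from the 23-element set ℤ_{23} to itself takes at most 22 distinct values, so it cannot be surjective. Hence φ is not surjective.
Since φ is not surjective, we determine |image(φ)|. Computing x^22 mod 23 for each x (by repeated squaring, reducing mod 23 at every step), the values φ(0), φ(1), …, φ(22) are: 0, 1, 1, 1, 1, 1, 1, 1, 1, 1, 1, 1, 1, 1, 1, 1, 1, 1, 1, 1, 1, 1, 1.
The distinct values are {0, 1}; there are 2 of them.

2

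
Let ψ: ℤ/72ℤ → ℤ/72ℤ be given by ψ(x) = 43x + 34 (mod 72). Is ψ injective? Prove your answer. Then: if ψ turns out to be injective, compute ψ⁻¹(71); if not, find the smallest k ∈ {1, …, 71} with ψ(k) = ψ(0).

Recall: ψ is injective if ψ(u) = ψ(v) implies u = v.
Suppose ψ(u) = ψ(v) in ℤ/72ℤ. Then 43u + 34 ≡ 43v + 34 (mod 72), therefore 43(u − v) ≡ 0 (mod 72).
Since gcd(43, 72) = 1, 43 is invertible modulo 72, so u − v ≡ 0 (mod 72), i.e. u = v.
Thus ψ is injective.
We now compute 43⁻¹ mod 72 explicitly. Euclid's algorithm: 72 = 1·43 + 29, 43 = 1·29 + 14, 29 = 2·14 + 1; back-substituting gives 1 = 67·43 − 40·72, so 43⁻¹ ≡ 67 (mod 72).
Since ψ is injective, we find ψ⁻¹(71): we need 43x ≡ 71 − 34 ≡ 37 (mod 72). Using 43⁻¹ = 67: x ≡ 67·37 = 2479 = 34·72 + 31, so x = 31.
Check: ψ(31) = 43·31 + 34 = 1367 = 18·72 + 71 ≡ 71 (mod 72).

31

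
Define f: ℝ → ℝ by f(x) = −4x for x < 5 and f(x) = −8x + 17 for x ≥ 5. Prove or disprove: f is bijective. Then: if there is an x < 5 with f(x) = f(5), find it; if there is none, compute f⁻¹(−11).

11/4

Both pieces are strictly decreasing (slopes −4 and −8), so each is injective on its own interval.
The left piece maps (−∞, 5) onto (−20, ∞); the right piece maps [5, ∞) onto (−∞, −23].
The images leave a gap (−20 has no preimage), so f is not surjective, hence not bijective.
Because the two images are disjoint, no x < 5 has f(x) = f(5), so we compute f⁻¹(−11): −11 lies in (−20, ∞), so solve −4x = −11: x = (−11 − 0)/(−4) = 11/4.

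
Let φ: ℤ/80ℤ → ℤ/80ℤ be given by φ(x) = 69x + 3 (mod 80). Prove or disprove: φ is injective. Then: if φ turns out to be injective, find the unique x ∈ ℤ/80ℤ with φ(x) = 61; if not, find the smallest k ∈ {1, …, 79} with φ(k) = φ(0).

Suppose φ(u) = φ(v) in ℤ/80ℤ. Then 69u + 3 ≡ 69v + 3 (mod 80), hence 69(u − v) ≡ 0 (mod 80).
Since gcd(69, 80) = 1, 69 is invertible modulo 80, thus u − v ≡ 0 (mod 80), i.e. u = v.
Thus φ is injective.
We now compute 69⁻¹ mod 80 explicitly. Euclid's algorithm: 80 = 1·69 + 11, 69 = 6·11 + 3, 11 = 3·3 + 2, 3 = 1·2 + 1; back-substituting gives 1 = 29·69 − 25·80, so 69⁻¹ ≡ 29 (mod 80).
Since φ is injective, we find φ⁻¹(61): we need 69x ≡ 61 − 3 ≡ 58 (mod 80). Using 69⁻¹ = 29: x ≡ 29·58 = 1682 = 21·80 + 2, so x = 2.
Check: φ(2) = 69·2 + 3 = 141 = 1·80 + 61 ≡ 61 (mod 80).

2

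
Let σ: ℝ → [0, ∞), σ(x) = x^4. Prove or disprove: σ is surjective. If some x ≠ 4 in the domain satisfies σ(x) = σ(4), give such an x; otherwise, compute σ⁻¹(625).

For any y ∈ [0, ∞), x = y^{1/4} ∈ ℝ satisfies x^4 = y, so σ is surjective.
For the follow-up, such an x exists: taking x = −4 ∈ ℝ gives σ(−4) = 256 = σ(4) with −4 ≠ 4.

-4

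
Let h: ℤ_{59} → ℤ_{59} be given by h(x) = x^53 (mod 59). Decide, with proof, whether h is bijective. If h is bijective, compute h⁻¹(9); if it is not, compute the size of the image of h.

Since 59 is prime, the nonzero elements of ℤ_{59} form a cyclic group of order 58.
As gcd(53, 58) = 1, raising to the 53rd power is a bijection on this group: if a^53 ≡ b^53 then (ab^{−1})^53 = 1, and the only element of order dividing gcd(53, 58) = 1 is 1, so a = b.
With h(0) = 0 this makes h injective on all of ℤ_{59}, hence bijective (finite equal-size domain and codomain). In particular h is bijective.
Since h is bijective, we find the preimage of 9. The inverse of x ↦ x^53 on (ℤ_{59})^× is x ↦ x^23, because 53·23 = 1219 = 21·58 + 1 ≡ 1 (mod 58) and x^{58} = 1 for x ≠ 0 (Fermat). So h⁻¹(9) = 9^23 mod 59.
Repeated squaring mod 59: 9^1 ≡ 9, 9^2 ≡ 9² = 81 ≡ 22, 9^4 ≡ 22² = 484 ≡ 12, 9^8 ≡ 12² = 144 ≡ 26, 9^16 ≡ 26² = 676 ≡ 27. Since 23 = 16 + 4 + 2 + 1, 9^23 ≡ 27·12·22·9: 27·12 = 324 ≡ 29, then 29·22 = 638 ≡ 48, then 48·9 = 432 ≡ 19. So 9^23 ≡ 19 (mod 59).
Hence h⁻¹(9) = 19.

19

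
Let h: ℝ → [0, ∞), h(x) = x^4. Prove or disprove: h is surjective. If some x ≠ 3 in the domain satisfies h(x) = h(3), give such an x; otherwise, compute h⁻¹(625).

-3

For any y ∈ [0, ∞), x = y^{1/4} ∈ ℝ satisfies x^4 = y, so h is surjective.
For the follow-up, such an x exists: taking x = −3 ∈ ℝ gives h(−3) = 81 = h(3) with −3 ≠ 3.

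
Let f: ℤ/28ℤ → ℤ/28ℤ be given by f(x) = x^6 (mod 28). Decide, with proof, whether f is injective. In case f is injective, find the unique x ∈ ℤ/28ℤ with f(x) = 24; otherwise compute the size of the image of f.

f(1) = 1^6 = 1.
f(3): Repeated squaring mod 28: 3^1 ≡ 3, 3^2 ≡ 3² = 9, 3^4 ≡ 9² = 81 ≡ 25. Since 6 = 4 + 2, 3^6 ≡ 25·9: 25·9 = 225 ≡ 1. So 3^6 ≡ 1 (mod 28).
So f(1) = f(3) = 1 while 1 ≠ 3, so f is not injective.
Since f is not injective, we determine |image(f)|. Computing x^6 mod 28 for each x (by repeated squaring, reducing mod 28 at every step), the values f(0), f(1), …, f(27) are: 0, 1, 8, 1, 8, 1, 8, 21, 8, 1, 8, 1, 8, 1, 0, 1, 8, 1, 8, 1, 8, 21, 8, 1, 8, 1, 8, 1.
The distinct values are {0, 1, 8, 21}; there are 4 of them.

4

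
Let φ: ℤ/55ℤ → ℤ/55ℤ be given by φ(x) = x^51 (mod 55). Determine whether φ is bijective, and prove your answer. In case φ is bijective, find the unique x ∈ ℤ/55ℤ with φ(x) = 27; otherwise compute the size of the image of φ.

38

Computing x^51 mod 55 for each x (by repeated squaring, reducing mod 55 at every step), the values φ(0), φ(1), …, φ(54) are: 0, 1, 13, 47, 4, 5, 6, 18, 52, 9, 10, 11, 23, 2, 14, 15, 16, 28, 7, 19, 20, 21, 33, 12, 24, 25, 26, 38, 17, 29, 30, 31, 43, 22, 34, 35, 36, 48, 27, 39, 40, 41, 53, 32, 44, 45, 46, 3, 37, 49, 50, 51, 8, 42, 54.
Every element of ℤ/55ℤ appears exactly once in this list, so φ is a bijection, and in particular bijective.
Since φ is bijective, we read off the preimage of 27 from the same table: φ(38) = 27, so φ⁻¹(27) = 38.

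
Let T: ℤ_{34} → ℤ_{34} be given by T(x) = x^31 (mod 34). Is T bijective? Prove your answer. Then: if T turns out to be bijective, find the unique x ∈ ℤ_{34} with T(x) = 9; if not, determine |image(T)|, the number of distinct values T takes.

Computing x^31 mod 34 for each x (by repeated squaring, reducing mod 34 at every step), the values T(0), T(1), …, T(33) are: 0, 1, 26, 23, 30, 7, 20, 5, 32, 19, 12, 31, 10, 21, 28, 25, 16, 17, 18, 9, 6, 13, 24, 3, 22, 15, 2, 29, 14, 27, 4, 11, 8, 33.
Every element of ℤ_{34} appears exactly once in this list, so T is a bijection, and in particular bijective.
Since T is bijective, we read off the preimage of 9 from the same table: T(19) = 9, so T⁻¹(9) = 19.

19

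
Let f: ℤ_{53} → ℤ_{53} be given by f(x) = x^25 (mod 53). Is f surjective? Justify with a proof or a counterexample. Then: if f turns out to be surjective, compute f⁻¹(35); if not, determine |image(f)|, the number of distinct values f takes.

3

Since 53 is prime, the nonzero elements of ℤ_{53} form a cyclic group of order 52.
As gcd(25, 52) = 1, raising to the 25th power is a bijection on this group: if s^25 ≡ t^25 then (st^{−1})^25 = 1, and the only element of order dividing gcd(25, 52) = 1 is 1, so s = t.
With f(0) = 0 this makes f injective on all of ℤ_{53}, hence bijective (finite equal-size domain and codomain). In particular f is surjective.
Since f is surjective, we find the preimage of 35. The inverse of x ↦ x^25 on (ℤ_{53})^× is x ↦ x^25, because 25·25 = 625 = 12·52 + 1 ≡ 1 (mod 52) and x^{52} = 1 for x ≠ 0 (Fermat). So f⁻¹(35) = 35^25 mod 53.
Repeated squaring mod 53: 35^1 ≡ 35, 35^2 ≡ 35² = 1225 ≡ 6, 35^4 ≡ 6² = 36, 35^8 ≡ 36² = 1296 ≡ 24, 35^16 ≡ 24² = 576 ≡ 46. Since 25 = 16 + 8 + 1, 35^25 ≡ 46·24·35: 46·24 = 1104 ≡ 44, then 44·35 = 1540 ≡ 3. So 35^25 ≡ 3 (mod 53).
Hence f⁻¹(35) = 3.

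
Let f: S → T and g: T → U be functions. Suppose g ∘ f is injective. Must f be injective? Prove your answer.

injective

Suppose f(s) = f(t). Applying g: (g ∘ f)(s) = (g ∘ f)(t). Since g ∘ f is injective, s = t. Thus f is injective.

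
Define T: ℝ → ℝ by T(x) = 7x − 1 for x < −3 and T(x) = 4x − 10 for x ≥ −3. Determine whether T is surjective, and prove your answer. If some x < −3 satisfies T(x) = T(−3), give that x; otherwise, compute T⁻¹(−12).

Both pieces are strictly increasing (slopes 7 and 4), so each is injective on its own interval.
The left piece maps (−∞, −3) onto (−∞, −22); the right piece maps [−3, ∞) onto [−22, ∞).
These images together cover ℝ, so T is surjective.
Because the two images are disjoint, no x < −3 has T(x) = T(−3), so we compute T⁻¹(−12): −12 lies in [−22, ∞), so solve 4x − 10 = −12: x = (−12 + 10)/4 = −1/2.

-1/2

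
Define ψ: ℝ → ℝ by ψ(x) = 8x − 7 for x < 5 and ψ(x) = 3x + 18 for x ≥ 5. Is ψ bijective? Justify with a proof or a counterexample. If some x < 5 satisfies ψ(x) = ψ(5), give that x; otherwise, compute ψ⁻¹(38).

Both pieces are strictly increasing (slopes 8 and 3), so each is injective on its own interval.
The left piece maps (−∞, 5) onto (−∞, 33); the right piece maps [5, ∞) onto [33, ∞).
Since 33 = 33, the images partition ℝ: ψ is injective and surjective, hence bijective.
Because the two images are disjoint, no x < 5 has ψ(x) = ψ(5), so we compute ψ⁻¹(38): 38 lies in [33, ∞), so solve 3x + 18 = 38: x = (38 − 18)/3 = 20/3.

20/3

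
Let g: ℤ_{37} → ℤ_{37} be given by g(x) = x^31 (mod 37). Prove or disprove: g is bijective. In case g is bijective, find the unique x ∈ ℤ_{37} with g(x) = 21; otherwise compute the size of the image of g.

Since 37 is prime, the nonzero elements of ℤ_{37} form a cyclic group of order 36.
As gcd(31, 36) = 1, raising to the 31st power is a bijection on this group: if x_1^31 ≡ x_2^31 then (x_1x_2^{−1})^31 = 1, and the only element of order dividing gcd(31, 36) = 1 is 1, so x_1 = x_2.
With g(0) = 0 this makes g injective on all of ℤ_{37}, hence bijective (finite equal-size domain and codomain). In particular g is bijective.
Since g is bijective, we find the preimage of 21. The inverse of x ↦ x^31 on (ℤ_{37})^× is x ↦ x^7, because 31·7 = 217 = 6·36 + 1 ≡ 1 (mod 36) and x^{36} = 1 for x ≠ 0 (Fermat). So g⁻¹(21) = 21^7 mod 37.
Repeated squaring mod 37: 21^1 ≡ 21, 21^2 ≡ 21² = 441 ≡ 34, 21^4 ≡ 34² = 1156 ≡ 9. Since 7 = 4 + 2 + 1, 21^7 ≡ 9·34·21: 9·34 = 306 ≡ 10, then 10·21 = 210 ≡ 25. So 21^7 ≡ 25 (mod 37).
Hence g⁻¹(21) = 25.

25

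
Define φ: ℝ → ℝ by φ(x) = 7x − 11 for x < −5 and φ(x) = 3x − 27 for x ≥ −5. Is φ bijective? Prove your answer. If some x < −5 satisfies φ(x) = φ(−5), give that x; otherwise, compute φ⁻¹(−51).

-40/7

Both pieces are strictly increasing (slopes 7 and 3), so each is injective on its own interval.
The left piece maps (−∞, −5) onto (−∞, −46); the right piece maps [−5, ∞) onto [−42, ∞).
The images leave a gap (−46 has no preimage), so φ is not surjective, hence not bijective.
Because the two images are disjoint, no x < −5 has φ(x) = φ(−5), so we compute φ⁻¹(−51): −51 lies in (−∞, −46), so solve 7x − 11 = −51: x = (−51 + 11)/7 = −40/7.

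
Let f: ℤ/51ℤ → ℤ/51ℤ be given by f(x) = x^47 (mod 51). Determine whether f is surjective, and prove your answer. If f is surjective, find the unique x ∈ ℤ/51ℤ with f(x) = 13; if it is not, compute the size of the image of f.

Computing x^47 mod 51 for each x (by repeated squaring, reducing mod 51 at every step), the values f(0), f(1), …, f(50) are: 0, 1, 26, 6, 13, 41, 3, 22, 32, 36, 46, 14, 27, 4, 11, 42, 16, 17, 18, 43, 23, 30, 7, 20, 39, 49, 2, 12, 31, 44, 21, 28, 8, 33, 34, 35, 9, 40, 47, 24, 37, 5, 15, 19, 29, 48, 10, 38, 45, 25, 50.
Every element of ℤ/51ℤ appears exactly once in this list, so f is a bijection, and in particular surjective.
Since f is surjective, we read off the preimage of 13 from the same table: f(4) = 13, so f⁻¹(13) = 4.

4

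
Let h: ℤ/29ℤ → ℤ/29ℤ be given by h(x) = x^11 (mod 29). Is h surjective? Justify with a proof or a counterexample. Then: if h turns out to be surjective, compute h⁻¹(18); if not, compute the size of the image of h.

Since 29 is prime, the nonzero elements of ℤ/29ℤ form a cyclic group of order 28.
As gcd(11, 28) = 1, raising to the 11th power is a bijection on this group: if u^11 ≡ v^11 then (uv^{−1})^11 = 1, and the only element of order dividing gcd(11, 28) = 1 is 1, so u = v.
With h(0) = 0 this makes h injective on all of ℤ/29ℤ, hence bijective (finite equal-size domain and codomain). In particular h is surjective.
Since h is surjective, we find the preimage of 18. The inverse of x ↦ x^11 on (ℤ/29ℤ)^× is x ↦ x^23, because 11·23 = 253 = 9·28 + 1 ≡ 1 (mod 28) and x^{28} = 1 for x ≠ 0 (Fermat). So h⁻¹(18) = 18^23 mod 29.
Repeated squaring mod 29: 18^1 ≡ 18, 18^2 ≡ 18² = 324 ≡ 5, 18^4 ≡ 5² = 25, 18^8 ≡ 25² = 625 ≡ 16, 18^16 ≡ 16² = 256 ≡ 24. Since 23 = 16 + 4 + 2 + 1, 18^23 ≡ 24·25·5·18: 24·25 = 600 ≡ 20, then 20·5 = 100 ≡ 13, then 13·18 = 234 ≡ 2. So 18^23 ≡ 2 (mod 29).
Hence h⁻¹(18) = 2.

2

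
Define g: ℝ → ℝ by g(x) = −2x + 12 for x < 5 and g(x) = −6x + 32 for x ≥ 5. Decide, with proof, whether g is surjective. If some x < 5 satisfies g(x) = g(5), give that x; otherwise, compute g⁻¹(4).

4

Both pieces are strictly decreasing (slopes −2 and −6), so each is injective on its own interval.
The left piece maps (−∞, 5) onto (2, ∞); the right piece maps [5, ∞) onto (−∞, 2].
These images together cover ℝ, so g is surjective.
Because the two images are disjoint, no x < 5 has g(x) = g(5), so we compute g⁻¹(4): 4 lies in (2, ∞), so solve −2x + 12 = 4: x = (4 − 12)/(−2) = 4.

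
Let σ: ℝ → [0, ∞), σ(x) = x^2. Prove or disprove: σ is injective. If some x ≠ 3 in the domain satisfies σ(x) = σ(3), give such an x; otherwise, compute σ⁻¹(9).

σ(3) = 9 = (−3)^2 = σ(−3) (since 2 is even), with 3 ≠ −3. So σ is not injective.
For the follow-up, such an x exists: taking x = −3 ∈ ℝ gives σ(−3) = 9 = σ(3) with −3 ≠ 3.

-3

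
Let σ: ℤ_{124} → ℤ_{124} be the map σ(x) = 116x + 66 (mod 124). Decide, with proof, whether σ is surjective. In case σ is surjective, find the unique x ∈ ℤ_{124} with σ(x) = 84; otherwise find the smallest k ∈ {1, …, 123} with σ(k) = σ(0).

31

Recall: σ is surjective if every y in the codomain equals σ(x) for some x in the domain.
Since gcd(116, 124) = 4, we have 116x ≡ 0 (mod 4) for all x, so σ(x) ≡ 2 (mod 4).
But 0 ≢ 2 (mod 4), so 0 ∈ ℤ_{124} has no preimage. Thus σ is not surjective.
Since σ is not surjective, we find the least positive k with σ(k) = σ(0): this means 116k ≡ 0 (mod 124), i.e. 124 ∣ 116k. Since gcd(116, 124) = 4, dividing through by 4 this holds exactly when 31 ∣ 29k, and as gcd(29, 31) = 1, exactly when 31 ∣ k.
The smallest positive such k is 31.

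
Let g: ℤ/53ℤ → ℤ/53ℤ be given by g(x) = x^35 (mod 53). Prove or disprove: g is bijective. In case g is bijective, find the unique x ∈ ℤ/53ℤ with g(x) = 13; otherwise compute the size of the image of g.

24

Since 53 is prime, the nonzero elements of ℤ/53ℤ form a cyclic group of order 52.
As gcd(35, 52) = 1, raising to the 35th power is a bijection on this group: if x_1^35 ≡ x_2^35 then (x_1x_2^{−1})^35 = 1, and the only element of order dividing gcd(35, 52) = 1 is 1, so x_1 = x_2.
With g(0) = 0 this makes g injective on all of ℤ/53ℤ, hence bijective (finite equal-size domain and codomain). In particular g is bijective.
Since g is bijective, we find the preimage of 13. The inverse of x ↦ x^35 on (ℤ/53ℤ)^× is x ↦ x^3, because 35·3 = 105 = 2·52 + 1 ≡ 1 (mod 52) and x^{52} = 1 for x ≠ 0 (Fermat). So g⁻¹(13) = 13^3 mod 53.
Repeated squaring mod 53: 13^1 ≡ 13, 13^2 ≡ 13² = 169 ≡ 10. Since 3 = 2 + 1, 13^3 ≡ 10·13: 10·13 = 130 ≡ 24. So 13^3 ≡ 24 (mod 53).
Hence g⁻¹(13) = 24.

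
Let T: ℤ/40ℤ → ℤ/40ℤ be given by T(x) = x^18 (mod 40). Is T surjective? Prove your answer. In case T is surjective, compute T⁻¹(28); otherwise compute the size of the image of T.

6

T(4): Repeated squaring mod 40: 4^1 ≡ 4, 4^2 ≡ 4² = 16, 4^4 ≡ 16² = 256 ≡ 16, 4^8 ≡ 16² = 256 ≡ 16, 4^16 ≡ 16² = 256 ≡ 16. Since 18 = 16 + 2, 4^18 ≡ 16·16: 16·16 = 256 ≡ 16. So 4^18 ≡ 16 (mod 40).
T(6): Repeated squaring mod 40: 6^1 ≡ 6, 6^2 ≡ 6² = 36, 6^4 ≡ 36² = 1296 ≡ 16, 6^8 ≡ 16² = 256 ≡ 16, 6^16 ≡ 16² = 256 ≡ 16. Since 18 = 16 + 2, 6^18 ≡ 16·36: 16·36 = 576 ≡ 16. So 6^18 ≡ 16 (mod 40).
So T(4) = T(6) = 16 while 4 ≠ 6, so T is not injective.
A non-injective map from the 40-element set ℤ/40ℤ to itself takes at most 39 distinct values, so it cannot be surjective. Thus T is not surjective.
Since T is not surjective, we determine |image(T)|. Computing x^18 mod 40 for each x (by repeated squaring, reducing mod 40 at every step), the values T(0), T(1), …, T(39) are: 0, 1, 24, 9, 16, 25, 16, 9, 24, 1, 0, 1, 24, 9, 16, 25, 16, 9, 24, 1, 0, 1, 24, 9, 16, 25, 16, 9, 24, 1, 0, 1, 24, 9, 16, 25, 16, 9, 24, 1.
The distinct values are {0, 1, 9, 16, 24, 25}; there are 6 of them.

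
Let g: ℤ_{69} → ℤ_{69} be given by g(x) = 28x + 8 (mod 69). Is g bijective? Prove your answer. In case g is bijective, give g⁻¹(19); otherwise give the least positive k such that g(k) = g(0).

By definition, g is injective if g(u) = g(v) implies u = v.
Suppose g(u) = g(v) in ℤ_{69}. Then 28u + 8 ≡ 28v + 8 (mod 69), so 28(u − v) ≡ 0 (mod 69).
Since gcd(28, 69) = 1, 28 is invertible modulo 69, so u − v ≡ 0 (mod 69), i.e. u = v.
We now compute 28⁻¹ mod 69 explicitly. Euclid's algorithm: 69 = 2·28 + 13, 28 = 2·13 + 2, 13 = 6·2 + 1; back-substituting gives 1 = 37·28 − 15·69, so 28⁻¹ ≡ 37 (mod 69).
For any y ∈ ℤ_{69}, x = 37(y − 8) mod 69 satisfies g(x) = 28·37(y − 8) + 8 ≡ y (since 28·37 ≡ 1 mod 69). So every y has a preimage.
Hence g is bijective.
Since g is bijective, we find g⁻¹(19): we need 28x ≡ 19 − 8 ≡ 11 (mod 69). Using 28⁻¹ = 37: x ≡ 37·11 = 407 = 5·69 + 62, so x = 62.
Check: g(62) = 28·62 + 8 = 1744 = 25·69 + 19 ≡ 19 (mod 69).

62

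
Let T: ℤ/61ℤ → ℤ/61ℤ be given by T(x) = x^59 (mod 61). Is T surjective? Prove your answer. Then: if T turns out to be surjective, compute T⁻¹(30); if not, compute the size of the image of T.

59

Since 61 is prime, the nonzero elements of ℤ/61ℤ form a cyclic group of order 60.
As gcd(59, 60) = 1, raising to the 59th power is a bijection on this group: if u^59 ≡ v^59 then (uv^{−1})^59 = 1, and the only element of order dividing gcd(59, 60) = 1 is 1, so u = v.
With T(0) = 0 this makes T injective on all of ℤ/61ℤ, hence bijective (finite equal-size domain and codomain). In particular T is surjective.
Since T is surjective, we find the preimage of 30. The inverse of x ↦ x^59 on (ℤ/61ℤ)^× is x ↦ x^59, because 59·59 = 3481 = 58·60 + 1 ≡ 1 (mod 60) and x^{60} = 1 for x ≠ 0 (Fermat). So T⁻¹(30) = 30^59 mod 61.
Repeated squaring mod 61: 30^1 ≡ 30, 30^2 ≡ 30² = 900 ≡ 46, 30^4 ≡ 46² = 2116 ≡ 42, 30^8 ≡ 42² = 1764 ≡ 56, 30^16 ≡ 56² = 3136 ≡ 25, 30^32 ≡ 25² = 625 ≡ 15. Since 59 = 32 + 16 + 8 + 2 + 1, 30^59 ≡ 15·25·56·46·30: 15·25 = 375 ≡ 9, then 9·56 = 504 ≡ 16, then 16·46 = 736 ≡ 4, then 4·30 = 120 ≡ 59. So 30^59 ≡ 59 (mod 61).
Hence T⁻¹(30) = 59.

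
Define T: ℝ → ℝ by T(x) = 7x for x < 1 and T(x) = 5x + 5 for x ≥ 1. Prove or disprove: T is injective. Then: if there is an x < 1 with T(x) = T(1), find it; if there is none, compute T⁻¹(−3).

-3/7

Both pieces are strictly increasing (slopes 7 and 5), so each is injective on its own interval.
The left piece maps (−∞, 1) onto (−∞, 7); the right piece maps [1, ∞) onto [10, ∞).
These images are disjoint, so no value is attained by both pieces. Therefore T is injective.
Because the two images are disjoint, no x < 1 has T(x) = T(1), so we compute T⁻¹(−3): −3 lies in (−∞, 7), so solve 7x = −3: x = (−3 − 0)/7 = −3/7.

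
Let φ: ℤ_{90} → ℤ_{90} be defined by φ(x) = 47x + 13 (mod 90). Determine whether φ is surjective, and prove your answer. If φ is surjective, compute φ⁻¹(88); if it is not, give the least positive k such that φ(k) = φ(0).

Since gcd(47, 90) = 1, 47 is invertible modulo 90. Euclid's algorithm: 90 = 1·47 + 43, 47 = 1·43 + 4, 43 = 10·4 + 3, 4 = 1·3 + 1; back-substituting gives 1 = 23·47 − 12·90, so 47⁻¹ ≡ 23 (mod 90).
Then y ↦ 23(y − 13) is a two-sided inverse to φ, so every y ∈ ℤ_{90} has a preimage.
Hence φ is surjective.
Since φ is surjective, we compute φ⁻¹(88): solve 47x + 13 ≡ 88 (mod 90), i.e. 47x ≡ 75 (mod 90).
Multiplying by 47⁻¹ = 23 gives x ≡ 23·75 = 1725 = 19·90 + 15 ≡ 15 (mod 90).
Check: φ(15) = 47·15 + 13 = 718 = 7·90 + 88 ≡ 88 (mod 90).

15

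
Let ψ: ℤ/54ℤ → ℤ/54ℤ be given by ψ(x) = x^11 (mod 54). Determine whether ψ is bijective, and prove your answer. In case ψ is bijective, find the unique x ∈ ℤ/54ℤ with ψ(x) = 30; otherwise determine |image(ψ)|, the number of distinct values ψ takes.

38

ψ(0) = 0^11 = 0.
ψ(6): Repeated squaring mod 54: 6^1 ≡ 6, 6^2 ≡ 6² = 36, 6^4 ≡ 36² = 1296 ≡ 0, 6^8 ≡ 0² = 0. Since 11 = 8 + 2 + 1, 6^11 ≡ 0·36·6: 0·36 = 0, then 0·6 = 0. So 6^11 ≡ 0 (mod 54).
So ψ(0) = ψ(6) = 0 while 0 ≠ 6, so ψ is not injective, hence not bijective.
Since ψ is not bijective, we determine |image(ψ)|. Computing x^11 mod 54 for each x (by repeated squaring, reducing mod 54 at every step), the values ψ(0), ψ(1), …, ψ(53) are: 0, 1, 50, 27, 16, 29, 0, 49, 44, 27, 46, 41, 0, 7, 20, 27, 40, 35, 0, 37, 32, 27, 52, 11, 0, 31, 26, 27, 28, 23, 0, 43, 2, 27, 22, 17, 0, 19, 14, 27, 34, 47, 0, 13, 8, 27, 10, 5, 0, 25, 38, 27, 4, 53.
The distinct values are {0, 1, 2, 4, 5, 7, 8, 10, 11, 13, 14, 16, 17, 19, 20, 22, 23, 25, 26, 27, 28, 29, 31, 32, 34, 35, 37, 38, 40, 41, 43, 44, 46, 47, 49, 50, 52, 53}; there are 38 of them.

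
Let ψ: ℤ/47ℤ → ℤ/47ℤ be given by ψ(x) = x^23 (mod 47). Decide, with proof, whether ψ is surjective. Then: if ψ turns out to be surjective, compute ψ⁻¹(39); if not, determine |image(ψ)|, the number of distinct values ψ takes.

ψ(1) = 1^23 = 1.
ψ(2): Repeated squaring mod 47: 2^1 ≡ 2, 2^2 ≡ 2² = 4, 2^4 ≡ 4² = 16, 2^8 ≡ 16² = 256 ≡ 21, 2^16 ≡ 21² = 441 ≡ 18. Since 23 = 16 + 4 + 2 + 1, 2^23 ≡ 18·16·4·2: 18·16 = 288 ≡ 6, then 6·4 = 24, then 24·2 = 48 ≡ 1. So 2^23 ≡ 1 (mod 47).
So ψ(1) = ψ(2) = 1 while 1 ≠ 2, thus ψ is not injective.
A non-injective map from the 47-element set ℤ/47ℤ to itself takes at most 46 distinct values, so it cannot be surjective. Hence ψ is not surjective.
Since ψ is not surjective, we determine |image(ψ)|. Computing x^23 mod 47 for each x (by repeated squaring, reducing mod 47 at every step), the values ψ(0), ψ(1), …, ψ(46) are: 0, 1, 1, 1, 1, 46, 1, 1, 1, 1, 46, 46, 1, 46, 1, 46, 1, 1, 1, 46, 46, 1, 46, 46, 1, 1, 46, 1, 1, 46, 46, 46, 1, 46, 1, 46, 1, 1, 46, 46, 46, 46, 1, 46, 46, 46, 46.
The distinct values are {0, 1, 46}; there are 3 of them.

3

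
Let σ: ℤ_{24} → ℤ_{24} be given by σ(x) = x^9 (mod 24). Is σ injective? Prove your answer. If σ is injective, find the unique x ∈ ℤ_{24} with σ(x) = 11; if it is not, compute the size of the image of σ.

15

σ(0) = 0^9 = 0.
σ(6): Repeated squaring mod 24: 6^1 ≡ 6, 6^2 ≡ 6² = 36 ≡ 12, 6^4 ≡ 12² = 144 ≡ 0, 6^8 ≡ 0² = 0. Since 9 = 8 + 1, 6^9 ≡ 0·6: 0·6 = 0. So 6^9 ≡ 0 (mod 24).
So σ(0) = σ(6) = 0 while 0 ≠ 6, therefore σ is not injective.
Since σ is not injective, we determine |image(σ)|. Computing x^9 mod 24 for each x (by repeated squaring, reducing mod 24 at every step), the values σ(0), σ(1), …, σ(23) are: 0, 1, 8, 3, 16, 5, 0, 7, 8, 9, 16, 11, 0, 13, 8, 15, 16, 17, 0, 19, 8, 21, 16, 23.
The distinct values are {0, 1, 3, 5, 7, 8, 9, 11, 13, 15, 16, 17, 19, 21, 23}; there are 15 of them.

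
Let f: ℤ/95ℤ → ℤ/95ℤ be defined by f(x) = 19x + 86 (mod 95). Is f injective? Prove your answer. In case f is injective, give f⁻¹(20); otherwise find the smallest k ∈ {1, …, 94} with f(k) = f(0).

5

By definition, injectivity means: for all a, b in the domain, f(a) = f(b) implies a = b.
We have gcd(19, 95) = 19 > 1. Taking a = 0 and b = 5: f(0) = 86 and f(5) = 19·5 + 86 = 181 ≡ 86 (mod 95).
So f(0) = f(5) while 0 ≠ 5, hence f is not injective.
Since f is not injective, we find the least positive k with f(k) = f(0): this means 19k ≡ 0 (mod 95), i.e. 95 ∣ 19k. Since gcd(19, 95) = 19, dividing through by 19 this holds exactly when 5 ∣ k.
The smallest positive such k is 5.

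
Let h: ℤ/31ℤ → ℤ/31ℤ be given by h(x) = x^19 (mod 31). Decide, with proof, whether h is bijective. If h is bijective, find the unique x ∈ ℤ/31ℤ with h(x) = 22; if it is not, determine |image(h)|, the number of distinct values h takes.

Since 31 is prime, the nonzero elements of ℤ/31ℤ form a cyclic group of order 30.
As gcd(19, 30) = 1, raising to the 19th power is a bijection on this group: if u^19 ≡ v^19 then (uv^{−1})^19 = 1, and the only element of order dividing gcd(19, 30) = 1 is 1, so u = v.
With h(0) = 0 this makes h injective on all of ℤ/31ℤ, hence bijective (finite equal-size domain and codomain). In particular h is bijective.
Since h is bijective, we find the preimage of 22. The inverse of x ↦ x^19 on (ℤ/31ℤ)^× is x ↦ x^19, because 19·19 = 361 = 12·30 + 1 ≡ 1 (mod 30) and x^{30} = 1 for x ≠ 0 (Fermat). So h⁻¹(22) = 22^19 mod 31.
Repeated squaring mod 31: 22^1 ≡ 22, 22^2 ≡ 22² = 484 ≡ 19, 22^4 ≡ 19² = 361 ≡ 20, 22^8 ≡ 20² = 400 ≡ 28, 22^16 ≡ 28² = 784 ≡ 9. Since 19 = 16 + 2 + 1, 22^19 ≡ 9·19·22: 9·19 = 171 ≡ 16, then 16·22 = 352 ≡ 11. So 22^19 ≡ 11 (mod 31).
Hence h⁻¹(22) = 11.

11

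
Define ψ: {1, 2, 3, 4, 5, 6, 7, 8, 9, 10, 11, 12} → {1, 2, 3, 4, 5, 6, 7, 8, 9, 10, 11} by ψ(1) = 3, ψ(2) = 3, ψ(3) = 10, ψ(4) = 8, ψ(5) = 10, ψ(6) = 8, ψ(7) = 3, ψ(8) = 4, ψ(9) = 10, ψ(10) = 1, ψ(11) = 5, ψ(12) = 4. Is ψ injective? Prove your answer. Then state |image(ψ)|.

6

ψ(1) = 3 = ψ(2) with 1 ≠ 2, so ψ is not injective.
The image of ψ is {1, 3, 4, 5, 8, 10}, which has 6 elements.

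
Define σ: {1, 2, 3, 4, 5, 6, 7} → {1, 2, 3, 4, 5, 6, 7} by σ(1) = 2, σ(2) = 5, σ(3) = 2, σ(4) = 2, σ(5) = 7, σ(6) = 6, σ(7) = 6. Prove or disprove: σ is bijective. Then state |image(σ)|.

4

σ(1) = 2 = σ(3) with 1 ≠ 3, so σ is not injective, hence not bijective.
The image of σ is {2, 5, 6, 7}, which has 4 elements.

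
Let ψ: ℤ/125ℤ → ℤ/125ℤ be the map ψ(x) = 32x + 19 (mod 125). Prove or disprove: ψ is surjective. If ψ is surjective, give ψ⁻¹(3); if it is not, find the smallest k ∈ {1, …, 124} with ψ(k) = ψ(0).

62

Recall: ψ is surjective if every y in the codomain equals ψ(x) for some x in the domain.
Since gcd(32, 125) = 1, 32 is invertible modulo 125. Euclid's algorithm: 125 = 3·32 + 29, 32 = 1·29 + 3, 29 = 9·3 + 2, 3 = 1·2 + 1; back-substituting gives 1 = 43·32 − 11·125, so 32⁻¹ ≡ 43 (mod 125).
Then y ↦ 43(y − 19) is a two-sided inverse to ψ, so every y ∈ ℤ/125ℤ has a preimage.
So ψ is surjective.
Since ψ is surjective, we compute ψ⁻¹(3): solve 32x + 19 ≡ 3 (mod 125), i.e. 32x ≡ 109 (mod 125).
Multiplying by 32⁻¹ = 43 gives x ≡ 43·109 = 4687 = 37·125 + 62 ≡ 62 (mod 125).
Check: ψ(62) = 32·62 + 19 = 2003 = 16·125 + 3 ≡ 3 (mod 125).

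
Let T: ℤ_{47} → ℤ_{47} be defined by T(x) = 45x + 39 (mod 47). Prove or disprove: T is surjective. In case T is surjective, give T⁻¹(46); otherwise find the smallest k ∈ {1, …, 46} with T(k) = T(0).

Since gcd(45, 47) = 1, 45 is invertible modulo 47. Euclid's algorithm: 47 = 1·45 + 2, 45 = 22·2 + 1; back-substituting gives 1 = 23·45 − 22·47, so 45⁻¹ ≡ 23 (mod 47).
For any y ∈ ℤ_{47}, x = 23(y − 39) mod 47 satisfies T(x) = 45·23(y − 39) + 39 ≡ y (since 45·23 ≡ 1 mod 47). So every y has a preimage.
Thus T is surjective.
Since T is surjective, we find T⁻¹(46): we need 45x ≡ 46 − 39 ≡ 7 (mod 47). Using 45⁻¹ = 23: x ≡ 23·7 = 161 = 3·47 + 20, so x = 20.
Check: T(20) = 45·20 + 39 = 939 = 19·47 + 46 ≡ 46 (mod 47).

20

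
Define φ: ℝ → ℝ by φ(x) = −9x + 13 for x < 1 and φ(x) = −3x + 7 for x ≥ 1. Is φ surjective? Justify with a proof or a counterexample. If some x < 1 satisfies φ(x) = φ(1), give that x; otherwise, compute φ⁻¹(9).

4/9

Both pieces are strictly decreasing (slopes −9 and −3), so each is injective on its own interval.
The left piece maps (−∞, 1) onto (4, ∞); the right piece maps [1, ∞) onto (−∞, 4].
These images together cover ℝ, so φ is surjective.
Because the two images are disjoint, no x < 1 has φ(x) = φ(1), so we compute φ⁻¹(9): 9 lies in (4, ∞), so solve −9x + 13 = 9: x = (9 − 13)/(−9) = 4/9.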